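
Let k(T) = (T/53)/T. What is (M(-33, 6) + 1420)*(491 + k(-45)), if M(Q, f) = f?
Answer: 37110224/53 ≈ 7.0019e+5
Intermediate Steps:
k(T) = 1/53 (k(T) = (T*(1/53))/T = (T/53)/T = 1/53)
(M(-33, 6) + 1420)*(491 + k(-45)) = (6 + 1420)*(491 + 1/53) = 1426*(26024/53) = 37110224/53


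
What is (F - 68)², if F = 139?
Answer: 5041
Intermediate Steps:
(F - 68)² = (139 - 68)² = 71² = 5041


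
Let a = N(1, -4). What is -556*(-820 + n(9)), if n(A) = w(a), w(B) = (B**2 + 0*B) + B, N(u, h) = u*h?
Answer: 449248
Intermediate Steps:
N(u, h) = h*u
a = -4 (a = -4*1 = -4)
w(B) = B + B**2 (w(B) = (B**2 + 0) + B = B**2 + B = B + B**2)
n(A) = 12 (n(A) = -4*(1 - 4) = -4*(-3) = 12)
-556*(-820 + n(9)) = -556*(-820 + 12) = -556*(-808) = 449248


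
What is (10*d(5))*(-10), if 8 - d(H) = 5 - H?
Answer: -800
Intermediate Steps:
d(H) = 3 + H (d(H) = 8 - (5 - H) = 8 + (-5 + H) = 3 + H)
(10*d(5))*(-10) = (10*(3 + 5))*(-10) = (10*8)*(-10) = 80*(-10) = -800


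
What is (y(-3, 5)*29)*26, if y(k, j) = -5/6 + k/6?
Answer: -3016/3 ≈ -1005.3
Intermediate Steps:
y(k, j) = -5/6 + k/6 (y(k, j) = -5*1/6 + k*(1/6) = -5/6 + k/6)
(y(-3, 5)*29)*26 = ((-5/6 + (1/6)*(-3))*29)*26 = ((-5/6 - 1/2)*29)*26 = -4/3*29*26 = -116/3*26 = -3016/3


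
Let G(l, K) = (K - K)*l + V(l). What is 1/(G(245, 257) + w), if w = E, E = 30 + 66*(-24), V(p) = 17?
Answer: -1/1537 ≈ -0.00065062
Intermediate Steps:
G(l, K) = 17 (G(l, K) = (K - K)*l + 17 = 0*l + 17 = 0 + 17 = 17)
E = -1554 (E = 30 - 1584 = -1554)
w = -1554
1/(G(245, 257) + w) = 1/(17 - 1554) = 1/(-1537) = -1/1537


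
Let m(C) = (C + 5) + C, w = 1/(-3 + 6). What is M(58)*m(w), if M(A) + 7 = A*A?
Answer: 19023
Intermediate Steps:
w = ⅓ (w = 1/3 = ⅓ ≈ 0.33333)
m(C) = 5 + 2*C (m(C) = (5 + C) + C = 5 + 2*C)
M(A) = -7 + A² (M(A) = -7 + A*A = -7 + A²)
M(58)*m(w) = (-7 + 58²)*(5 + 2*(⅓)) = (-7 + 3364)*(5 + ⅔) = 3357*(17/3) = 19023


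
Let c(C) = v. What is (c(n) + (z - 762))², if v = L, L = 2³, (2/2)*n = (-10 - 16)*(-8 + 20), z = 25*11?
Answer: 229441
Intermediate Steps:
z = 275
n = -312 (n = (-10 - 16)*(-8 + 20) = -26*12 = -312)
L = 8
v = 8
c(C) = 8
(c(n) + (z - 762))² = (8 + (275 - 762))² = (8 - 487)² = (-479)² = 229441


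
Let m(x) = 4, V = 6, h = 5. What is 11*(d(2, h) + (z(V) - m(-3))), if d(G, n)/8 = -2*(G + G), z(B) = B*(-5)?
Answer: -1078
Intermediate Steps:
z(B) = -5*B
d(G, n) = -32*G (d(G, n) = 8*(-2*(G + G)) = 8*(-4*G) = -32*G)
11*(d(2, h) + (z(V) - m(-3))) = 11*(-32*2 + (-5*6 - 1*4)) = 11*(-64 + (-30 - 4)) = 11*(-64 - 34) = 11*(-98) = -1078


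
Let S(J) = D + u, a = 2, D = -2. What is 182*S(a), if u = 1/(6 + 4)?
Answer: -1729/5 ≈ -345.80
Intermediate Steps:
u = 1/10 ≈ 0.10000
S(J) = -19/10 (S(J) = -2 + 1/10 = -19/10)
182*S(a) = 182*(-19/10) = -1729/5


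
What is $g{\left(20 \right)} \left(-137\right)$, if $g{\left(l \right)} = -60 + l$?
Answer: $5480$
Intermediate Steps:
$g{\left(20 \right)} \left(-137\right) = \left(-60 + 20\right) \left(-137\right) = \left(-40\right) \left(-137\right) = 5480$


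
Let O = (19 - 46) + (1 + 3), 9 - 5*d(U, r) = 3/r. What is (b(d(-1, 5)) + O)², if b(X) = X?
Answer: 284089/625 ≈ 454.54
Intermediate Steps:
d(U, r) = 9/5 - 3/(5*r)
O = -23 (O = -27 + 4 = -23)
(b(d(-1, 5)) + O)² = ((⅗)*(-1 + 3*5)/5 - 23)² = ((⅗)*(⅕)*(-1 + 15) - 23)² = ((⅗)*(⅕)*14 - 23)² = (42/25 - 23)² = (-533/25)² = 284089/625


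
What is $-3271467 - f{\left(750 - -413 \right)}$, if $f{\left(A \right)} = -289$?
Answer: $-3271178$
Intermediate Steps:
$-3271467 - f{\left(750 - -413 \right)} = -3271467 - -289 = -3271467 + 289 = -3271178$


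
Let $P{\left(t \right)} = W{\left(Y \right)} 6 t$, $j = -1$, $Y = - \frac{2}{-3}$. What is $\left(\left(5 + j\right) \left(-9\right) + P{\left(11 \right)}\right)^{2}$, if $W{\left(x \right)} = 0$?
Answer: $1296$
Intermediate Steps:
$Y = \frac{2}{3}$ ($Y = \left(-2\right) \left(- \frac{1}{3}\right) = \frac{2}{3} \approx 0.66667$)
$P{\left(t \right)} = 0$ ($P{\left(t \right)} = 0 \cdot 6 t = 0 t = 0$)
$\left(\left(5 + j\right) \left(-9\right) + P{\left(11 \right)}\right)^{2} = \left(\left(5 - 1\right) \left(-9\right) + 0\right)^{2} = \left(4 \left(-9\right) + 0\right)^{2} = \left(-36 + 0\right)^{2} = \left(-36\right)^{2} = 1296$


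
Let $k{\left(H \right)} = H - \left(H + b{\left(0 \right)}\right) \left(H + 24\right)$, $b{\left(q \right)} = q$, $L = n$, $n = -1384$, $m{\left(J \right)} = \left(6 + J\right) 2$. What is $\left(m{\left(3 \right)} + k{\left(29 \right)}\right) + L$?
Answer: $-2874$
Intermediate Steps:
$m{\left(J \right)} = 12 + 2 J$
$L = -1384$
$k{\left(H \right)} = H - H \left(24 + H\right)$ ($k{\left(H \right)} = H - \left(H + 0\right) \left(H + 24\right) = H - H \left(24 + H\right)$)
$\left(m{\left(3 \right)} + k{\left(29 \right)}\right) + L = \left(\left(12 + 2 \cdot 3\right) + 29 \left(-23 - 29\right)\right) - 1384 = \left(\left(12 + 6\right) + 29 \left(-23 - 29\right)\right) - 1384 = \left(18 + 29 \left(-52\right)\right) - 1384 = \left(18 - 1508\right) - 1384 = -1490 - 1384 = -2874$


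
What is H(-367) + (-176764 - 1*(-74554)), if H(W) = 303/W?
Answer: -37511373/367 ≈ -1.0221e+5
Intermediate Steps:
H(-367) + (-176764 - 1*(-74554)) = 303/(-367) + (-176764 - 1*(-74554)) = 303*(-1/367) + (-176764 + 74554) = -303/367 - 102210 = -37511373/367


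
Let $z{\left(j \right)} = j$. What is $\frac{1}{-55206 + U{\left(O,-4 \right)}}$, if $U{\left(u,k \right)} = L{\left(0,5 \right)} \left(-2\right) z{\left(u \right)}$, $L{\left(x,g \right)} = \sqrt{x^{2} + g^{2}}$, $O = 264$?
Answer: $- \frac{1}{57846} \approx -1.7287 \cdot 10^{-5}$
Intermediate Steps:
$L{\left(x,g \right)} = \sqrt{g^{2} + x^{2}}$
$U{\left(u,k \right)} = - 10 u$ ($U{\left(u,k \right)} = \sqrt{5^{2} + 0^{2}} \left(-2\right) u = \sqrt{25 + 0} \left(-2\right) u = \sqrt{25} \left(-2\right) u = 5 \left(-2\right) u = - 10 u$)
$\frac{1}{-55206 + U{\left(O,-4 \right)}} = \frac{1}{-55206 - 2640} = \frac{1}{-57846} = - \frac{1}{57846}$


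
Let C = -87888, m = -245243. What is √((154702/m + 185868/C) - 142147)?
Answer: I*√114650514254141421091107/898079866 ≈ 377.03*I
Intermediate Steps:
√((154702/m + 185868/C) - 142147) = √((154702/(-245243) + 185868/(-87888)) - 142147) = √((154702*(-1/245243) + 185868*(-1/87888)) - 142147) = √((-154702/245243 - 15489/7324) - 142147) = √(-4931606275/1796159732 - 142147) = √(-255323649030879/1796159732) = I*√114650514254141421091107/898079866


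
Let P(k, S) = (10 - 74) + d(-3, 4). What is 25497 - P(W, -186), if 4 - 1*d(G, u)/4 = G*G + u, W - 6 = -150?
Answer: 25597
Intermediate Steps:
W = -144 (W = 6 - 150 = -144)
d(G, u) = 16 - 4*u - 4*G**2 (d(G, u) = 16 - 4*(G*G + u) = 16 - 4*(G**2 + u) = 16 - 4*(u + G**2) = 16 + (-4*u - 4*G**2) = 16 - 4*u - 4*G**2)
P(k, S) = -100 (P(k, S) = (10 - 74) + (16 - 4*4 - 4*(-3)**2) = -64 + (16 - 16 - 4*9) = -64 + (16 - 16 - 36) = -64 - 36 = -100)
25497 - P(W, -186) = 25497 - 1*(-100) = 25497 + 100 = 25597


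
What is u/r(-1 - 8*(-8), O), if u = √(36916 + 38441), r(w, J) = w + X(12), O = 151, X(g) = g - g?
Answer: √8373/21 ≈ 4.3573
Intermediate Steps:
X(g) = 0
r(w, J) = w (r(w, J) = w + 0 = w)
u = 3*√8373 (u = √75357 = 3*√8373 ≈ 274.51)
u/r(-1 - 8*(-8), O) = (3*√8373)/(-1 - 8*(-8)) = (3*√8373)/(-1 + 64) = (3*√8373)/63 = (3*√8373)*(1/63) = √8373/21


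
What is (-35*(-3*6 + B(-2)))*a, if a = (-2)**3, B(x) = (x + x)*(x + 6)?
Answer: -9520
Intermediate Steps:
B(x) = 2*x*(6 + x) (B(x) = (2*x)*(6 + x) = 2*x*(6 + x))
a = -8
(-35*(-3*6 + B(-2)))*a = -35*(-3*6 + 2*(-2)*(6 - 2))*(-8) = -35*(-18 + 2*(-2)*4)*(-8) = -35*(-18 - 16)*(-8) = -35*(-34)*(-8) = 1190*(-8) = -9520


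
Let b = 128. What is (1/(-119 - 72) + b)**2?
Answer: 597655809/36481 ≈ 16383.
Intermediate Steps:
(1/(-119 - 72) + b)**2 = (1/(-119 - 72) + 128)**2 = (1/(-191) + 128)**2 = (-1/191 + 128)**2 = (24447/191)**2 = 597655809/36481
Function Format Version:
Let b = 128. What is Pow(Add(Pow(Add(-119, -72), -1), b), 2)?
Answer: Rational(597655809, 36481) ≈ 16383.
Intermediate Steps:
Pow(Add(Pow(Add(-119, -72), -1), b), 2) = Pow(Add(Pow(Add(-119, -72), -1), 128), 2) = Pow(Add(Pow(-191, -1), 128), 2) = Pow(Add(Rational(-1, 191), 128), 2) = Pow(Rational(24447, 191), 2) = Rational(597655809, 36481)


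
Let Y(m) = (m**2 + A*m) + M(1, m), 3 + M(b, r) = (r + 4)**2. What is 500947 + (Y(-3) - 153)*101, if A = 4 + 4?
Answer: 483777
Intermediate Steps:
M(b, r) = -3 + (4 + r)**2 (M(b, r) = -3 + (r + 4)**2 = -3 + (4 + r)**2)
A = 8
Y(m) = -3 + m**2 + (4 + m)**2 + 8*m (Y(m) = (m**2 + 8*m) + (-3 + (4 + m)**2) = -3 + m**2 + (4 + m)**2 + 8*m)
500947 + (Y(-3) - 153)*101 = 500947 + ((13 + 2*(-3)**2 + 16*(-3)) - 153)*101 = 500947 + ((13 + 2*9 - 48) - 153)*101 = 500947 + ((13 + 18 - 48) - 153)*101 = 500947 + (-17 - 153)*101 = 500947 - 170*101 = 500947 - 17170 = 483777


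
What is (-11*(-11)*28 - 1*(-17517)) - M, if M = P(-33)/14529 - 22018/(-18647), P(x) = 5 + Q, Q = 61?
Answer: 65095503193/3114049 ≈ 20904.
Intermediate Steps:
P(x) = 66 (P(x) = 5 + 61 = 66)
M = 3691152/3114049 (M = 66/14529 - 22018/(-18647) = 66*(1/14529) - 22018*(-1/18647) = 22/4843 + 22018/18647 = 3691152/3114049 ≈ 1.1853)
(-11*(-11)*28 - 1*(-17517)) - M = (-11*(-11)*28 - 1*(-17517)) - 1*3691152/3114049 = (121*28 + 17517) - 3691152/3114049 = (3388 + 17517) - 3691152/3114049 = 20905 - 3691152/3114049 = 65095503193/3114049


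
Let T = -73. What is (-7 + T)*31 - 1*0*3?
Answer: -2480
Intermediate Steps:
(-7 + T)*31 - 1*0*3 = (-7 - 73)*31 - 1*0*3 = -80*31 + 0*3 = -2480 + 0 = -2480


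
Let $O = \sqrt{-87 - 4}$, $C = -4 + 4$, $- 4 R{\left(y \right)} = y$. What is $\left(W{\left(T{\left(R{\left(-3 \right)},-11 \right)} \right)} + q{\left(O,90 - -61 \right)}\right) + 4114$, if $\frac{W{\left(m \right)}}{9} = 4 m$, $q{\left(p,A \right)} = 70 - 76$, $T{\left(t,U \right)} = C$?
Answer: $4108$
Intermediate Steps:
$R{\left(y \right)} = - \frac{y}{4}$
$C = 0$
$T{\left(t,U \right)} = 0$
$O = i \sqrt{91}$ ($O = \sqrt{-91} = i \sqrt{91} \approx 9.5394 i$)
$q{\left(p,A \right)} = -6$
$W{\left(m \right)} = 36 m$ ($W{\left(m \right)} = 9 \cdot 4 m = 36 m$)
$\left(W{\left(T{\left(R{\left(-3 \right)},-11 \right)} \right)} + q{\left(O,90 - -61 \right)}\right) + 4114 = \left(36 \cdot 0 - 6\right) + 4114 = \left(0 - 6\right) + 4114 = -6 + 4114 = 4108$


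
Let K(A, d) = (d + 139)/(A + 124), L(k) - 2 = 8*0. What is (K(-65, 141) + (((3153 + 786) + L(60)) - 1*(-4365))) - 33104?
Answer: -1462802/59 ≈ -24793.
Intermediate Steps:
L(k) = 2 (L(k) = 2 + 8*0 = 2 + 0 = 2)
K(A, d) = (139 + d)/(124 + A)
(K(-65, 141) + (((3153 + 786) + L(60)) - 1*(-4365))) - 33104 = ((139 + 141)/(124 - 65) + (((3153 + 786) + 2) - 1*(-4365))) - 33104 = (280/59 + ((3939 + 2) + 4365)) - 33104 = ((1/59)*280 + (3941 + 4365)) - 33104 = (280/59 + 8306) - 33104 = 490334/59 - 33104 = -1462802/59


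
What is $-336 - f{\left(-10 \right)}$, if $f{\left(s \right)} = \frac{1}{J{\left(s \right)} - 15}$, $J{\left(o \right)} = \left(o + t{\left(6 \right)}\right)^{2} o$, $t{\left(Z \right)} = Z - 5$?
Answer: $- \frac{277199}{825} \approx -336.0$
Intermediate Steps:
$t{\left(Z \right)} = -5 + Z$
$J{\left(o \right)} = o \left(1 + o\right)^{2}$ ($J{\left(o \right)} = \left(o + \left(-5 + 6\right)\right)^{2} o = \left(o + 1\right)^{2} o = \left(1 + o\right)^{2} o = o \left(1 + o\right)^{2}$)
$f{\left(s \right)} = \frac{1}{-15 + s \left(1 + s\right)^{2}}$ ($f{\left(s \right)} = \frac{1}{s \left(1 + s\right)^{2} - 15} = \frac{1}{-15 + s \left(1 + s\right)^{2}}$)
$-336 - f{\left(-10 \right)} = -336 - \frac{1}{-15 - 10 \left(1 - 10\right)^{2}} = -336 - \frac{1}{-15 - 10 \left(-9\right)^{2}} = -336 - \frac{1}{-15 - 810} = -336 - \frac{1}{-825} = -336 - - \frac{1}{825} = -336 + \frac{1}{825} = - \frac{277199}{825}$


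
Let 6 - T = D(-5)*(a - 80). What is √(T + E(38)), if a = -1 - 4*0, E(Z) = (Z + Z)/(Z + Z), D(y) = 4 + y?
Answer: I*√74 ≈ 8.6023*I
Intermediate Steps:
E(Z) = 1 (E(Z) = (2*Z)/((2*Z)) = (2*Z)*(1/(2*Z)) = 1)
a = -1 (a = -1 + 0 = -1)
T = -75 (T = 6 - (4 - 5)*(-1 - 80) = 6 - (-1)*(-81) = 6 - 1*81 = 6 - 81 = -75)
√(T + E(38)) = √(-75 + 1) = √(-74) = I*√74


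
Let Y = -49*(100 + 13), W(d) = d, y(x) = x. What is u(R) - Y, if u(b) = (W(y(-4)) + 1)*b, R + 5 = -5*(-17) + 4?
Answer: 5285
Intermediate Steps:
R = 84 (R = -5 + (-5*(-17) + 4) = -5 + (85 + 4) = -5 + 89 = 84)
Y = -5537 (Y = -49*113 = -5537)
u(b) = -3*b (u(b) = (-4 + 1)*b = -3*b)
u(R) - Y = -3*84 - 1*(-5537) = -252 + 5537 = 5285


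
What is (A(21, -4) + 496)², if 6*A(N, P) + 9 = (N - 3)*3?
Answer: 1014049/4 ≈ 2.5351e+5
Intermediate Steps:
A(N, P) = -3 + N/2 (A(N, P) = -3/2 + ((N - 3)*3)/6 = -3/2 + ((-3 + N)*3)/6 = -3/2 + (-9 + 3*N)/6 = -3/2 + (-3/2 + N/2) = -3 + N/2)
(A(21, -4) + 496)² = ((-3 + (½)*21) + 496)² = ((-3 + 21/2) + 496)² = (15/2 + 496)² = (1007/2)² = 1014049/4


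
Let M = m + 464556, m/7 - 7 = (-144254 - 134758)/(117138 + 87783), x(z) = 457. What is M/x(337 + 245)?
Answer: 31735122707/31216299 ≈ 1016.6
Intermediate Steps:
m = 2696015/68307 (m = 49 + 7*((-144254 - 134758)/(117138 + 87783)) = 49 + 7*(-279012/204921) = 49 + 7*(-279012*1/204921) = 49 + 7*(-93004/68307) = 49 - 651028/68307 = 2696015/68307 ≈ 39.469)
M = 31735122707/68307 (M = 2696015/68307 + 464556 = 31735122707/68307 ≈ 4.6460e+5)
M/x(337 + 245) = (31735122707/68307)/457 = (31735122707/68307)*(1/457) = 31735122707/31216299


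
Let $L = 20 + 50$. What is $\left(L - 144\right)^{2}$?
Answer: $5476$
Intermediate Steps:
$L = 70$
$\left(L - 144\right)^{2} = \left(70 - 144\right)^{2} = \left(-74\right)^{2} = 5476$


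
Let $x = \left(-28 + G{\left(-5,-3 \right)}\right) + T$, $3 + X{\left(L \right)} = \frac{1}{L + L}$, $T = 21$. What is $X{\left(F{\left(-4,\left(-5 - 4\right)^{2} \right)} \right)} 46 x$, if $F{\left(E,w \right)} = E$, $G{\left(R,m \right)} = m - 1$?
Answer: $\frac{6325}{4} \approx 1581.3$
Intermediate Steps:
$G{\left(R,m \right)} = -1 + m$
$X{\left(L \right)} = -3 + \frac{1}{2 L}$ ($X{\left(L \right)} = -3 + \frac{1}{L + L} = -3 + \frac{1}{2 L}$)
$x = -11$ ($x = \left(-28 - 4\right) + 21 = -32 + 21 = -11$)
$X{\left(F{\left(-4,\left(-5 - 4\right)^{2} \right)} \right)} 46 x = \left(-3 + \frac{1}{2 \left(-4\right)}\right) 46 \left(-11\right) = \left(-3 + \frac{1}{2} \left(- \frac{1}{4}\right)\right) 46 \left(-11\right) = \left(-3 - \frac{1}{8}\right) 46 \left(-11\right) = \left(- \frac{25}{8}\right) 46 \left(-11\right) = \left(- \frac{575}{4}\right) \left(-11\right) = \frac{6325}{4}$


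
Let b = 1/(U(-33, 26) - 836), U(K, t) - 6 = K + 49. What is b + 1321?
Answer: 1075293/814 ≈ 1321.0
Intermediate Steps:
U(K, t) = 55 + K (U(K, t) = 6 + (K + 49) = 6 + (49 + K) = 55 + K)
b = -1/814 (b = 1/((55 - 33) - 836) = 1/(22 - 836) = 1/(-814) = -1/814 ≈ -0.0012285)
b + 1321 = -1/814 + 1321 = 1075293/814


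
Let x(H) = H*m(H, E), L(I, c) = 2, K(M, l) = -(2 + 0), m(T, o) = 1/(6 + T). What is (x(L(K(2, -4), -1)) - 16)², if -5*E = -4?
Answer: 3969/16 ≈ 248.06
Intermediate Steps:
E = ⅘ (E = -⅕*(-4) = ⅘ ≈ 0.80000)
K(M, l) = -2 (K(M, l) = -1*2 = -2)
x(H) = H/(6 + H)
(x(L(K(2, -4), -1)) - 16)² = (2/(6 + 2) - 16)² = (2/8 - 16)² = (2*(⅛) - 16)² = (¼ - 16)² = (-63/4)² = 3969/16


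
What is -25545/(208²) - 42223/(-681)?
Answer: 139179979/2266368 ≈ 61.411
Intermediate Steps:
-25545/(208²) - 42223/(-681) = -25545/43264 - 42223*(-1/681) = -25545*1/43264 + 42223/681 = -1965/3328 + 42223/681 = 139179979/2266368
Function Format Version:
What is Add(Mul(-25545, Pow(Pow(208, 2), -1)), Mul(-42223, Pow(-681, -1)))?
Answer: Rational(139179979, 2266368) ≈ 61.411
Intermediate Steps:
Add(Mul(-25545, Pow(Pow(208, 2), -1)), Mul(-42223, Pow(-681, -1))) = Add(Mul(-25545, Pow(43264, -1)), Mul(-42223, Rational(-1, 681))) = Add(Mul(-25545, Rational(1, 43264)), Rational(42223, 681)) = Add(Rational(-1965, 3328), Rational(42223, 681)) = Rational(139179979, 2266368)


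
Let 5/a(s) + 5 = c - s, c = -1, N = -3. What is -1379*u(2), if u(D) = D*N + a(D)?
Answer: 73087/8 ≈ 9135.9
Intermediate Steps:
a(s) = 5/(-6 - s) (a(s) = 5/(-5 + (-1 - s)) = 5/(-6 - s))
u(D) = -5/(6 + D) - 3*D (u(D) = D*(-3) - 5/(6 + D) = -3*D - 5/(6 + D) = -5/(6 + D) - 3*D)
-1379*u(2) = -1379*(-5 - 3*2*(6 + 2))/(6 + 2) = -1379*(-5 - 3*2*8)/8 = -1379*(-5 - 48)/8 = -1379*(-53)/8 = -1379*(-53/8) = 73087/8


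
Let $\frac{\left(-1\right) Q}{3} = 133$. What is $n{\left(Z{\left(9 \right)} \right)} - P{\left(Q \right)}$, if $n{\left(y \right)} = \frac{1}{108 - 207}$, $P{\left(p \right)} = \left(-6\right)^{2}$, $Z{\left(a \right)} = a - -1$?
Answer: $- \frac{3565}{99} \approx -36.01$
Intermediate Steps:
$Q = -399$ ($Q = \left(-3\right) 133 = -399$)
$Z{\left(a \right)} = 1 + a$ ($Z{\left(a \right)} = a + 1 = 1 + a$)
$P{\left(p \right)} = 36$
$n{\left(y \right)} = - \frac{1}{99}$ ($n{\left(y \right)} = \frac{1}{-99} = - \frac{1}{99}$)
$n{\left(Z{\left(9 \right)} \right)} - P{\left(Q \right)} = - \frac{1}{99} - 36 = - \frac{3565}{99}$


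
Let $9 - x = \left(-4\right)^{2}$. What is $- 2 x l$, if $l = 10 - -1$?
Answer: $154$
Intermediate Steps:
$l = 11$ ($l = 10 + 1 = 11$)
$x = -7$ ($x = 9 - \left(-4\right)^{2} = 9 - 16 = -7$)
$- 2 x l = \left(-2\right) \left(-7\right) 11 = 14 \cdot 11 = 154$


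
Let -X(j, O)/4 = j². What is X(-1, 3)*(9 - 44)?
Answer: 140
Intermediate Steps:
X(j, O) = -4*j²
X(-1, 3)*(9 - 44) = (-4*(-1)²)*(9 - 44) = -4*1*(-35) = -4*(-35) = 140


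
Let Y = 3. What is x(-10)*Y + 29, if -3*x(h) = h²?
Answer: -71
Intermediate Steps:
x(h) = -h²/3
x(-10)*Y + 29 = -⅓*(-10)²*3 + 29 = -⅓*100*3 + 29 = -100/3*3 + 29 = -100 + 29 = -71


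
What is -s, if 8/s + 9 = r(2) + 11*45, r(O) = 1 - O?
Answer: -8/485 ≈ -0.016495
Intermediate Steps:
s = 8/485 (s = 8/(-9 + ((1 - 1*2) + 11*45)) = 8/(-9 + ((1 - 2) + 495)) = 8/(-9 + (-1 + 495)) = 8/(-9 + 494) = 8/485 ≈ 0.016495)
-s = -1*8/485 = -8/485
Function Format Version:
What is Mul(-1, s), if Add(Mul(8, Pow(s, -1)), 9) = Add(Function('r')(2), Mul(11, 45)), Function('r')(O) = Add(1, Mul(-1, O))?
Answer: Rational(-8, 485) ≈ -0.016495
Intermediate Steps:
s = Rational(8, 485) (s = Mul(8, Pow(Add(-9, Add(Add(1, Mul(-1, 2)), Mul(11, 45))), -1)) = Mul(8, Pow(Add(-9, Add(Add(1, -2), 495)), -1)) = Mul(8, Pow(Add(-9, Add(-1, 495)), -1)) = Mul(8, Pow(Add(-9, 494), -1)) = Mul(8, Pow(485, -1)) = Mul(8, Rational(1, 485)) = Rational(8, 485) ≈ 0.016495)
Mul(-1, s) = Mul(-1, Rational(8, 485)) = Rational(-8, 485)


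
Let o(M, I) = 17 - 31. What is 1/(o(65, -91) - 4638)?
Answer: -1/4652 ≈ -0.00021496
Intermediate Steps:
o(M, I) = -14
1/(o(65, -91) - 4638) = 1/(-14 - 4638) = 1/(-4652) = -1/4652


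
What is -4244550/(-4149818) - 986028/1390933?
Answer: 906023961123/2886059400097 ≈ 0.31393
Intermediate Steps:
-4244550/(-4149818) - 986028/1390933 = -4244550*(-1/4149818) - 986028*1/1390933 = 2122275/2074909 - 986028/1390933 = 906023961123/2886059400097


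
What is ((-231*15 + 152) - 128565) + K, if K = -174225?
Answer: -306103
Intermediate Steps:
((-231*15 + 152) - 128565) + K = ((-231*15 + 152) - 128565) - 174225 = ((-3465 + 152) - 128565) - 174225 = (-3313 - 128565) - 174225 = -131878 - 174225 = -306103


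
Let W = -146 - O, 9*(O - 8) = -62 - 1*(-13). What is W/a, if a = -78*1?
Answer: 1337/702 ≈ 1.9046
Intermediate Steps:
O = 23/9 (O = 8 + (-62 - 1*(-13))/9 = 8 + (-62 + 13)/9 = 8 + (⅑)*(-49) = 8 - 49/9 = 23/9 ≈ 2.5556)
a = -78
W = -1337/9 (W = -146 - 1*23/9 = -146 - 23/9 = -1337/9 ≈ -148.56)
W/a = -1337/9/(-78) = -1337/9*(-1/78) = 1337/702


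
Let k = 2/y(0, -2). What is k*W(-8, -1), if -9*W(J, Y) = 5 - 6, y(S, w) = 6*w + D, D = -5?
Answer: -2/153 ≈ -0.013072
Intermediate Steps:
y(S, w) = -5 + 6*w (y(S, w) = 6*w - 5 = -5 + 6*w)
W(J, Y) = ⅑ (W(J, Y) = -(5 - 6)/9 = -⅑*(-1) = ⅑)
k = -2/17 (k = 2/(-5 + 6*(-2)) = 2/(-5 - 12) = 2/(-17) = 2*(-1/17) = -2/17 ≈ -0.11765)
k*W(-8, -1) = -2/17*⅑ = -2/153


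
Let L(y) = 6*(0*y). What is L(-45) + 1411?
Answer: 1411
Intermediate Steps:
L(y) = 0 (L(y) = 6*0 = 0)
L(-45) + 1411 = 0 + 1411 = 1411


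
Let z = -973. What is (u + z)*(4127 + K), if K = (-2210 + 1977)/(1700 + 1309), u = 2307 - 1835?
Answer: -2073790970/1003 ≈ -2.0676e+6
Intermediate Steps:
u = 472
K = -233/3009 ≈ -0.077434
(u + z)*(4127 + K) = (472 - 973)*(4127 - 233/3009) = -501*12417910/3009 = -2073790970/1003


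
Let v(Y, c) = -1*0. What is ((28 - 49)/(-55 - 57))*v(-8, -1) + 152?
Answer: 152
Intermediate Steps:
v(Y, c) = 0
((28 - 49)/(-55 - 57))*v(-8, -1) + 152 = ((28 - 49)/(-55 - 57))*0 + 152 = -21/(-112)*0 + 152 = -21*(-1/112)*0 + 152 = (3/16)*0 + 152 = 0 + 152 = 152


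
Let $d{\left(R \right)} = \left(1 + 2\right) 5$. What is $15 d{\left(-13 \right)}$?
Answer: $225$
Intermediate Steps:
$d{\left(R \right)} = 15$ ($d{\left(R \right)} = 3 \cdot 5 = 15$)
$15 d{\left(-13 \right)} = 15 \cdot 15 = 225$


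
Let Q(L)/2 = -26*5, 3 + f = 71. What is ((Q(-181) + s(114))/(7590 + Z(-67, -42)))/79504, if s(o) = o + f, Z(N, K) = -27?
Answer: -13/100214792 ≈ -1.2972e-7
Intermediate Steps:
f = 68 (f = -3 + 71 = 68)
Q(L) = -260 (Q(L) = 2*(-26*5) = 2*(-130) = -260)
s(o) = 68 + o (s(o) = o + 68 = 68 + o)
((Q(-181) + s(114))/(7590 + Z(-67, -42)))/79504 = ((-260 + (68 + 114))/(7590 - 27))/79504 = ((-260 + 182)/7563)*(1/79504) = -78*1/7563*(1/79504) = -26/2521*1/79504 = -13/100214792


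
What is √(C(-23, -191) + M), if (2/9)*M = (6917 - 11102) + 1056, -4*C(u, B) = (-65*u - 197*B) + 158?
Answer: I*√95602/2 ≈ 154.6*I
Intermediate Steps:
C(u, B) = -79/2 + 65*u/4 + 197*B/4 (C(u, B) = -((-65*u - 197*B) + 158)/4 = -((-197*B - 65*u) + 158)/4 = -(158 - 197*B - 65*u)/4 = -79/2 + 65*u/4 + 197*B/4)
M = -28161/2 (M = 9*((6917 - 11102) + 1056)/2 = 9*(-4185 + 1056)/2 = (9/2)*(-3129) = -28161/2 ≈ -14081.)
√(C(-23, -191) + M) = √((-79/2 + (65/4)*(-23) + (197/4)*(-191)) - 28161/2) = √((-79/2 - 1495/4 - 37627/4) - 28161/2) = √(-9820 - 28161/2) = √(-47801/2) = I*√95602/2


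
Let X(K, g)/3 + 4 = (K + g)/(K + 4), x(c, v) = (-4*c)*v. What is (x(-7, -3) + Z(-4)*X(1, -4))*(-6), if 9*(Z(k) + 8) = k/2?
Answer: -884/5 ≈ -176.80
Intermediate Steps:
Z(k) = -8 + k/18 (Z(k) = -8 + (k/2)/9 = -8 + k/18)
x(c, v) = -4*c*v
X(K, g) = -12 + 3*(K + g)/(4 + K) (X(K, g) = -12 + 3*((K + g)/(K + 4)) = -12 + 3*((K + g)/(4 + K)) = -12 + 3*(K + g)/(4 + K))
(x(-7, -3) + Z(-4)*X(1, -4))*(-6) = (-4*(-7)*(-3) + (-8 + (1/18)*(-4))*(3*(-16 - 4 - 3*1)/(4 + 1)))*(-6) = (-84 + (-8 - 2/9)*(3*(-16 - 4 - 3)/5))*(-6) = (-84 - 74*(-23)/(3*5))*(-6) = (-84 - 74/9*(-69/5))*(-6) = (-84 + 1702/15)*(-6) = (442/15)*(-6) = -884/5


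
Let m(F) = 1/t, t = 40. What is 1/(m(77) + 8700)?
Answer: 40/348001 ≈ 0.00011494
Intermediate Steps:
m(F) = 1/40
1/(m(77) + 8700) = 1/(1/40 + 8700) = 1/(348001/40) = 40/348001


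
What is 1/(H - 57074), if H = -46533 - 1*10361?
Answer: -1/113968 ≈ -8.7744e-6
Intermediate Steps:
H = -56894 (H = -46533 - 10361 = -56894)
1/(H - 57074) = 1/(-56894 - 57074) = 1/(-113968) = -1/113968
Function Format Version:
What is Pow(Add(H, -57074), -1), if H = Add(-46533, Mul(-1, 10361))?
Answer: Rational(-1, 113968) ≈ -8.7744e-6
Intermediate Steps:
H = -56894 (H = Add(-46533, -10361) = -56894)
Pow(Add(H, -57074), -1) = Pow(Add(-56894, -57074), -1) = Pow(-113968, -1) = Rational(-1, 113968)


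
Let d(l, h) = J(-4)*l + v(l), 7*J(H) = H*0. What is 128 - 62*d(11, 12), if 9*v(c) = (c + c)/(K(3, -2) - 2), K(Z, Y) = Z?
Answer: -212/9 ≈ -23.556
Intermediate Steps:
J(H) = 0 (J(H) = (H*0)/7 = (1/7)*0 = 0)
v(c) = 2*c/9 (v(c) = ((c + c)/(3 - 2))/9 = ((2*c)/1)/9 = ((2*c)*1)/9 = (2*c)/9 = 2*c/9)
d(l, h) = 2*l/9 (d(l, h) = 0*l + 2*l/9 = 0 + 2*l/9 = 2*l/9)
128 - 62*d(11, 12) = 128 - 124*11/9 = 128 - 62*22/9 = 128 - 1364/9 = -212/9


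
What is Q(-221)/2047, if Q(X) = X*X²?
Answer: -10793861/2047 ≈ -5273.0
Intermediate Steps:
Q(X) = X³
Q(-221)/2047 = (-221)³/2047 = -10793861*1/2047 = -10793861/2047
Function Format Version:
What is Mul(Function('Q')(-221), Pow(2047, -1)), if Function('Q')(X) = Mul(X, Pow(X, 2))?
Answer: Rational(-10793861, 2047) ≈ -5273.0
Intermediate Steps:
Function('Q')(X) = Pow(X, 3)
Mul(Function('Q')(-221), Pow(2047, -1)) = Mul(Pow(-221, 3), Pow(2047, -1)) = Mul(-10793861, Rational(1, 2047)) = Rational(-10793861, 2047)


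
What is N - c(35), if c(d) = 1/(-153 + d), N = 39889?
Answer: 4706903/118 ≈ 39889.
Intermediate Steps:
N - c(35) = 39889 - 1/(-153 + 35) = 39889 - 1/(-118) = 39889 - 1*(-1/118) = 39889 + 1/118 = 4706903/118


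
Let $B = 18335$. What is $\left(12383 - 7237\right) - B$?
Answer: $-13189$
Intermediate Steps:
$\left(12383 - 7237\right) - B = \left(12383 - 7237\right) - 18335 = 5146 - 18335 = -13189$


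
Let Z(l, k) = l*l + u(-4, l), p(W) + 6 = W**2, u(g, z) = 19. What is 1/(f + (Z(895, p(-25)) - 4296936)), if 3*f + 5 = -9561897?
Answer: -3/20049578 ≈ -1.4963e-7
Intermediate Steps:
f = -9561902/3 (f = -5/3 + (1/3)*(-9561897) = -5/3 - 3187299 = -9561902/3 ≈ -3.1873e+6)
p(W) = -6 + W**2
Z(l, k) = 19 + l**2 (Z(l, k) = l*l + 19 = l**2 + 19 = 19 + l**2)
1/(f + (Z(895, p(-25)) - 4296936)) = 1/(-9561902/3 + ((19 + 895**2) - 4296936)) = 1/(-9561902/3 + ((19 + 801025) - 4296936)) = 1/(-9561902/3 + (801044 - 4296936)) = 1/(-9561902/3 - 3495892) = 1/(-20049578/3) = -3/20049578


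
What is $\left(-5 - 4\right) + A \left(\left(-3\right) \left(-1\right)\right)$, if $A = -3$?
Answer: $-18$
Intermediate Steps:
$\left(-5 - 4\right) + A \left(\left(-3\right) \left(-1\right)\right) = \left(-5 - 4\right) - 3 \left(\left(-3\right) \left(-1\right)\right) = -9 - 9 = -18$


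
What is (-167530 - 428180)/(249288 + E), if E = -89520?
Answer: -33095/8876 ≈ -3.7286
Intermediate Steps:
(-167530 - 428180)/(249288 + E) = (-167530 - 428180)/(249288 - 89520) = -595710/159768 = -595710*1/159768 = -33095/8876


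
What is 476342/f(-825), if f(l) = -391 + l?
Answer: -238171/608 ≈ -391.73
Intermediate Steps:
476342/f(-825) = 476342/(-391 - 825) = 476342/(-1216) = 476342*(-1/1216) = -238171/608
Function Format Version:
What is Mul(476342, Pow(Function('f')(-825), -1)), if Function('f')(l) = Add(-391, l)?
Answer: Rational(-238171, 608) ≈ -391.73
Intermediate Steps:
Mul(476342, Pow(Function('f')(-825), -1)) = Mul(476342, Pow(Add(-391, -825), -1)) = Mul(476342, Pow(-1216, -1)) = Mul(476342, Rational(-1, 1216)) = Rational(-238171, 608)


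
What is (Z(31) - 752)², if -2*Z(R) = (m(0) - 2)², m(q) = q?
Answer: 568516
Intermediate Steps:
Z(R) = -2 (Z(R) = -(0 - 2)²/2 = -½*(-2)² = -½*4 = -2)
(Z(31) - 752)² = (-2 - 752)² = (-754)² = 568516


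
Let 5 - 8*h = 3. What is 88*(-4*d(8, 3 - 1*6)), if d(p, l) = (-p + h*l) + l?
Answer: 4136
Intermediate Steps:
h = ¼ (h = 5/8 - ⅛*3 = 5/8 - 3/8 = ¼ ≈ 0.25000)
d(p, l) = -p + 5*l/4 (d(p, l) = (-p + l/4) + l = -p + 5*l/4)
88*(-4*d(8, 3 - 1*6)) = 88*(-4*(-1*8 + 5*(3 - 1*6)/4)) = 88*(-4*(-8 + 5*(3 - 6)/4)) = 88*(-4*(-8 + (5/4)*(-3))) = 88*(-4*(-8 - 15/4)) = 88*(-4*(-47/4)) = 88*47 = 4136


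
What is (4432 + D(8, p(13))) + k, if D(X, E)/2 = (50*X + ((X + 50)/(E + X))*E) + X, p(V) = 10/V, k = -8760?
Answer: -199604/57 ≈ -3501.8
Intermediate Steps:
D(X, E) = 102*X + 2*E*(50 + X)/(E + X) (D(X, E) = 2*((50*X + ((X + 50)/(E + X))*E) + X) = 2*((50*X + ((50 + X)/(E + X))*E) + X) = 2*((50*X + E*(50 + X)/(E + X)) + X) = 2*(51*X + E*(50 + X)/(E + X)) = 102*X + 2*E*(50 + X)/(E + X))
(4432 + D(8, p(13))) + k = (4432 + 2*(50*(10/13) + 51*8² + 52*(10/13)*8)/(10/13 + 8)) - 8760 = (4432 + 2*(50*(10*(1/13)) + 51*64 + 52*(10*(1/13))*8)/(10*(1/13) + 8)) - 8760 = (4432 + 2*(50*(10/13) + 3264 + 52*(10/13)*8)/(10/13 + 8)) - 8760 = (4432 + 2*(500/13 + 3264 + 320)/(114/13)) - 8760 = (4432 + 2*(13/114)*(47092/13)) - 8760 = (4432 + 47092/57) - 8760 = 299716/57 - 8760 = -199604/57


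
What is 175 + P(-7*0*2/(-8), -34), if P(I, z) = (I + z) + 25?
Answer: 166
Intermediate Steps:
P(I, z) = 25 + I + z
175 + P(-7*0*2/(-8), -34) = 175 + (25 - 7*0*2/(-8) - 34) = 175 + (25 - 0*(-1)/8 - 34) = 175 + (25 - 7*0 - 34) = 175 + (25 + 0 - 34) = 175 - 9 = 166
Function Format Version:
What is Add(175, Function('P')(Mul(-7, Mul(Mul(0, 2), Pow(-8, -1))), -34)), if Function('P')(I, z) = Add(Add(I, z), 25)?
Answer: 166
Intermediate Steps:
Function('P')(I, z) = Add(25, I, z)
Add(175, Function('P')(Mul(-7, Mul(Mul(0, 2), Pow(-8, -1))), -34)) = Add(175, Add(25, Mul(-7, Mul(Mul(0, 2), Pow(-8, -1))), -34)) = Add(175, Add(25, Mul(-7, Mul(0, Rational(-1, 8))), -34)) = Add(175, Add(25, Mul(-7, 0), -34)) = Add(175, Add(25, 0, -34)) = Add(175, -9) = 166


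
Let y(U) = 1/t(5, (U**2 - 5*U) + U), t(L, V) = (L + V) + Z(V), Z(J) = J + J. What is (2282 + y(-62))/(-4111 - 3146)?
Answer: -28025243/89123217 ≈ -0.31446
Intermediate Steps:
Z(J) = 2*J
t(L, V) = L + 3*V (t(L, V) = (L + V) + 2*V = L + 3*V)
y(U) = 1/(5 - 12*U + 3*U**2) (y(U) = 1/(5 + 3*((U**2 - 5*U) + U)) = 1/(5 + 3*(U**2 - 4*U)) = 1/(5 + (-12*U + 3*U**2)) = 1/(5 - 12*U + 3*U**2))
(2282 + y(-62))/(-4111 - 3146) = (2282 + 1/(5 + 3*(-62)*(-4 - 62)))/(-4111 - 3146) = (2282 + 1/(5 + 3*(-62)*(-66)))/(-7257) = (2282 + 1/(5 + 12276))*(-1/7257) = (2282 + 1/12281)*(-1/7257) = (28025243/12281)*(-1/7257) = -28025243/89123217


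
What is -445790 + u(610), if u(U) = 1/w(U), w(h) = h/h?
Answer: -445789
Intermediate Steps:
w(h) = 1
u(U) = 1 (u(U) = 1/1 = 1)
-445790 + u(610) = -445790 + 1 = -445789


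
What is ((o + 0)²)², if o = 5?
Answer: 625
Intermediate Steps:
((o + 0)²)² = ((5 + 0)²)² = (5²)² = 25² = 625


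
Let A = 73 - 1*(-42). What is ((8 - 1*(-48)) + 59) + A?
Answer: 230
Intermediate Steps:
A = 115 (A = 73 + 42 = 115)
((8 - 1*(-48)) + 59) + A = ((8 - 1*(-48)) + 59) + 115 = ((8 + 48) + 59) + 115 = (56 + 59) + 115 = 115 + 115 = 230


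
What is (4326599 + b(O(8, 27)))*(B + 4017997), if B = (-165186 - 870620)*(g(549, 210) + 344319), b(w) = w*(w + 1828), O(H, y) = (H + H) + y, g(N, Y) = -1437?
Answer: -1565187500113439540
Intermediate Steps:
O(H, y) = y + 2*H (O(H, y) = 2*H + y = y + 2*H)
b(w) = w*(1828 + w)
B = -355159232892 (B = (-165186 - 870620)*(-1437 + 344319) = -1035806*342882 = -355159232892)
(4326599 + b(O(8, 27)))*(B + 4017997) = (4326599 + (27 + 2*8)*(1828 + (27 + 2*8)))*(-355159232892 + 4017997) = (4326599 + (27 + 16)*(1828 + (27 + 16)))*(-355155214895) = (4326599 + 43*(1828 + 43))*(-355155214895) = (4326599 + 43*1871)*(-355155214895) = (4326599 + 80453)*(-355155214895) = 4407052*(-355155214895) = -1565187500113439540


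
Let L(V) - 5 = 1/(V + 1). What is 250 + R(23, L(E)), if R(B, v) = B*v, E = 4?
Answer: 1848/5 ≈ 369.60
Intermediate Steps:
L(V) = 5 + 1/(1 + V) (L(V) = 5 + 1/(V + 1) = 5 + 1/(1 + V))
250 + R(23, L(E)) = 250 + 23*((6 + 5*4)/(1 + 4)) = 250 + 23*((6 + 20)/5) = 250 + 23*((⅕)*26) = 250 + 23*(26/5) = 250 + 598/5 = 1848/5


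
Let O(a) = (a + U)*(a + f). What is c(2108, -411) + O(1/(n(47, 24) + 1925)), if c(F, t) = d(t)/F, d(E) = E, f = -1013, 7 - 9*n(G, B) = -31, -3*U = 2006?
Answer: 1291397160594345503/1906520115156 ≈ 6.7736e+5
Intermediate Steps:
U = -2006/3 (U = -1/3*2006 = -2006/3 ≈ -668.67)
n(G, B) = 38/9 (n(G, B) = 7/9 - 1/9*(-31) = 7/9 + 31/9 = 38/9)
c(F, t) = t/F
O(a) = (-1013 + a)*(-2006/3 + a) (O(a) = (a - 2006/3)*(a - 1013) = (-2006/3 + a)*(-1013 + a) = (-1013 + a)*(-2006/3 + a))
c(2108, -411) + O(1/(n(47, 24) + 1925)) = -411/2108 + (2032078/3 + (1/(38/9 + 1925))**2 - 5045/(3*(38/9 + 1925))) = -411*1/2108 + (2032078/3 + (1/(17363/9))**2 - 5045/(3*17363/9)) = -411/2108 + (2032078/3 + (9/17363)**2 - 5045/3*9/17363) = -411/2108 + (2032078/3 + 81/301473769 - 15135/17363) = -411/2108 + 612617425195210/904421307 = 1291397160594345503/1906520115156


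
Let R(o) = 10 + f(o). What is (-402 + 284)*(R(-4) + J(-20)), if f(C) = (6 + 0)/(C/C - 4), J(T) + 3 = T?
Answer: 1770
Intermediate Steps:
J(T) = -3 + T
f(C) = -2 (f(C) = 6/(1 - 4) = 6/(-3) = 6*(-1/3) = -2)
R(o) = 8 (R(o) = 10 - 2 = 8)
(-402 + 284)*(R(-4) + J(-20)) = (-402 + 284)*(8 + (-3 - 20)) = -118*(8 - 23) = -118*(-15) = 1770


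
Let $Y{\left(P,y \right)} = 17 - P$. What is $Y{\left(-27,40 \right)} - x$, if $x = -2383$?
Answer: $2427$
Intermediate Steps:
$Y{\left(-27,40 \right)} - x = \left(17 - -27\right) - -2383 = \left(17 + 27\right) + 2383 = 44 + 2383 = 2427$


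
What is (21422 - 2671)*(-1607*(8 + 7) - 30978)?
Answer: -1032861333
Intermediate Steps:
(21422 - 2671)*(-1607*(8 + 7) - 30978) = 18751*(-1607*15 - 30978) = 18751*(-24105 - 30978) = 18751*(-55083) = -1032861333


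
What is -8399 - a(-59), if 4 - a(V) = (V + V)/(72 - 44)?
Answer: -117701/14 ≈ -8407.2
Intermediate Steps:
a(V) = 4 - V/14 (a(V) = 4 - (V + V)/(72 - 44) = 4 - 2*V/28 = 4 - V/14)
-8399 - a(-59) = -8399 - (4 - 1/14*(-59)) = -8399 - (4 + 59/14) = -8399 - 1*115/14 = -8399 - 115/14 = -117701/14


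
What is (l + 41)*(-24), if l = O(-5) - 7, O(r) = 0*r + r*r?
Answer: -1416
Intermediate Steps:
O(r) = r² (O(r) = 0 + r² = r²)
l = 18 (l = (-5)² - 7 = 25 - 7 = 18)
(l + 41)*(-24) = (18 + 41)*(-24) = 59*(-24) = -1416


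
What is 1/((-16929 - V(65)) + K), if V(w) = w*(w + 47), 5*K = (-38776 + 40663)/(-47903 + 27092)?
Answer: -34685/839689794 ≈ -4.1307e-5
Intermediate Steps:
K = -629/34685 (K = ((-38776 + 40663)/(-47903 + 27092))/5 = (1887/(-20811))/5 = (1887*(-1/20811))/5 = (⅕)*(-629/6937) = -629/34685 ≈ -0.018135)
V(w) = w*(47 + w)
1/((-16929 - V(65)) + K) = 1/((-16929 - 65*(47 + 65)) - 629/34685) = 1/((-16929 - 65*112) - 629/34685) = 1/((-16929 - 1*7280) - 629/34685) = 1/((-16929 - 7280) - 629/34685) = 1/(-24209 - 629/34685) = 1/(-839689794/34685) = -34685/839689794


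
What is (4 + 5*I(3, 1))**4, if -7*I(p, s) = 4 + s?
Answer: 81/2401 ≈ 0.033736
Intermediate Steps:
I(p, s) = -4/7 - s/7 (I(p, s) = -(4 + s)/7 = -4/7 - s/7)
(4 + 5*I(3, 1))**4 = (4 + 5*(-4/7 - 1/7*1))**4 = (4 + 5*(-4/7 - 1/7))**4 = (4 + 5*(-5/7))**4 = (4 - 25/7)**4 = (3/7)**4 = 81/2401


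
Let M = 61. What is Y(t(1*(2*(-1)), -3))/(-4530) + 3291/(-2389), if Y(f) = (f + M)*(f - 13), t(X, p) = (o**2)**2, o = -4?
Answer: -66311763/3607390 ≈ -18.382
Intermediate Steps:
t(X, p) = 256 (t(X, p) = ((-4)**2)**2 = 16**2 = 256)
Y(f) = (-13 + f)*(61 + f) (Y(f) = (f + 61)*(f - 13) = (61 + f)*(-13 + f) = (-13 + f)*(61 + f))
Y(t(1*(2*(-1)), -3))/(-4530) + 3291/(-2389) = (-793 + 256**2 + 48*256)/(-4530) + 3291/(-2389) = (-793 + 65536 + 12288)*(-1/4530) + 3291*(-1/2389) = 77031*(-1/4530) - 3291/2389 = -25677/1510 - 3291/2389 = -66311763/3607390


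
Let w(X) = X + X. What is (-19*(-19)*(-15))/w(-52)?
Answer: 5415/104 ≈ 52.067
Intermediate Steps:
w(X) = 2*X
(-19*(-19)*(-15))/w(-52) = (-19*(-19)*(-15))/((2*(-52))) = (361*(-15))/(-104) = -5415*(-1/104) = 5415/104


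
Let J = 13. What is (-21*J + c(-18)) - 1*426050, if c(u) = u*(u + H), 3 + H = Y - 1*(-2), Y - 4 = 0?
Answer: -426053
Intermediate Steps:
Y = 4 (Y = 4 + 0 = 4)
H = 3 (H = -3 + (4 - 1*(-2)) = -3 + (4 + 2) = -3 + 6 = 3)
c(u) = u*(3 + u) (c(u) = u*(u + 3) = u*(3 + u))
(-21*J + c(-18)) - 1*426050 = (-21*13 - 18*(3 - 18)) - 1*426050 = (-273 - 18*(-15)) - 426050 = (-273 + 270) - 426050 = -3 - 426050 = -426053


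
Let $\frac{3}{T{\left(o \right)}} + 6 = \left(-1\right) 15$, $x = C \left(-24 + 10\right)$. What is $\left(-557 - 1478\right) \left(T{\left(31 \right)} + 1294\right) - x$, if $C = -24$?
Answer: $- \frac{18433347}{7} \approx -2.6333 \cdot 10^{6}$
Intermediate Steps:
$x = 336$ ($x = - 24 \left(-24 + 10\right) = \left(-24\right) \left(-14\right) = 336$)
$T{\left(o \right)} = - \frac{1}{7}$ ($T{\left(o \right)} = \frac{3}{-6 - 15} = \frac{3}{-21} = 3 \left(- \frac{1}{21}\right) = - \frac{1}{7}$)
$\left(-557 - 1478\right) \left(T{\left(31 \right)} + 1294\right) - x = \left(-557 - 1478\right) \left(- \frac{1}{7} + 1294\right) - 336 = \left(-2035\right) \frac{9057}{7} - 336 = - \frac{18430995}{7} - 336 = - \frac{18433347}{7}$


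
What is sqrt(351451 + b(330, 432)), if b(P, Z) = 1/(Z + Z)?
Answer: sqrt(1821921990)/72 ≈ 592.83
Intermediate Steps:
b(P, Z) = 1/(2*Z)
sqrt(351451 + b(330, 432)) = sqrt(351451 + (1/2)/432) = sqrt(351451 + (1/2)*(1/432)) = sqrt(351451 + 1/864) = sqrt(303653665/864) = sqrt(1821921990)/72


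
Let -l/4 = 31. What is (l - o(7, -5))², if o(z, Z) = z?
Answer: 17161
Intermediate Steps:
l = -124 (l = -4*31 = -124)
(l - o(7, -5))² = (-124 - 1*7)² = (-124 - 7)² = (-131)² = 17161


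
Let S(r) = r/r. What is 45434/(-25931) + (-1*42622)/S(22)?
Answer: -1105276516/25931 ≈ -42624.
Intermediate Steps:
S(r) = 1
45434/(-25931) + (-1*42622)/S(22) = 45434/(-25931) - 1*42622/1 = 45434*(-1/25931) - 42622*1 = -45434/25931 - 42622 = -1105276516/25931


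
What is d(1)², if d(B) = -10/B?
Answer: 100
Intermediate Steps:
d(1)² = (-10/1)² = (-10*1)² = (-10)² = 100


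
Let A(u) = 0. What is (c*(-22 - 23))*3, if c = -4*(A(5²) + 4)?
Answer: 2160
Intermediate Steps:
c = -16 (c = -4*(0 + 4) = -4*4 = -16)
(c*(-22 - 23))*3 = -16*(-22 - 23)*3 = -16*(-45)*3 = 720*3 = 2160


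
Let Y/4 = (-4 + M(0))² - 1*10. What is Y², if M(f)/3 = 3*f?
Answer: 576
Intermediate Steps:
M(f) = 9*f (M(f) = 3*(3*f) = 9*f)
Y = 24 (Y = 4*((-4 + 9*0)² - 1*10) = 4*((-4 + 0)² - 10) = 4*((-4)² - 10) = 4*(16 - 10) = 4*6 = 24)
Y² = 24² = 576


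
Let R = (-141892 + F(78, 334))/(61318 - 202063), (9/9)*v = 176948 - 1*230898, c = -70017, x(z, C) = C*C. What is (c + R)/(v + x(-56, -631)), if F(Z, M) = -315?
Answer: -1407771494/6920853885 ≈ -0.20341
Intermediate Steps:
x(z, C) = C**2
v = -53950 (v = 176948 - 1*230898 = 176948 - 230898 = -53950)
R = 142207/140745 (R = (-141892 - 315)/(61318 - 202063) = -142207/(-140745) = -142207*(-1/140745) = 142207/140745 ≈ 1.0104)
(c + R)/(v + x(-56, -631)) = (-70017 + 142207/140745)/(-53950 + (-631)**2) = -9854400458/(140745*(-53950 + 398161)) = -9854400458/140745/344211 = -9854400458/140745*1/344211 = -1407771494/6920853885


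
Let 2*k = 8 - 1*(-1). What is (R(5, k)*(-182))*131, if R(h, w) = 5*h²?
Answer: -2980250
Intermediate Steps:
k = 9/2 (k = (8 - 1*(-1))/2 = (8 + 1)/2 = (½)*9 = 9/2 ≈ 4.5000)
(R(5, k)*(-182))*131 = ((5*5²)*(-182))*131 = ((5*25)*(-182))*131 = (125*(-182))*131 = -22750*131 = -2980250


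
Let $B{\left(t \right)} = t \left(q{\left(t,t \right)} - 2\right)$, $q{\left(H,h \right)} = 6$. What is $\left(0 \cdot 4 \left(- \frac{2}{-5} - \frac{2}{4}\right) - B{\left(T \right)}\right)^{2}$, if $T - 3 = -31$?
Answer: $12544$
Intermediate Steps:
$T = -28$ ($T = 3 - 31 = -28$)
$B{\left(t \right)} = 4 t$ ($B{\left(t \right)} = t \left(6 - 2\right) = t 4 = 4 t$)
$\left(0 \cdot 4 \left(- \frac{2}{-5} - \frac{2}{4}\right) - B{\left(T \right)}\right)^{2} = \left(0 \cdot 4 \left(- \frac{2}{-5} - \frac{2}{4}\right) - 4 \left(-28\right)\right)^{2} = \left(0 \left(\left(-2\right) \left(- \frac{1}{5}\right) - \frac{1}{2}\right) - -112\right)^{2} = \left(0 \left(\frac{2}{5} - \frac{1}{2}\right) + 112\right)^{2} = \left(0 \left(- \frac{1}{10}\right) + 112\right)^{2} = \left(0 + 112\right)^{2} = 112^{2} = 12544$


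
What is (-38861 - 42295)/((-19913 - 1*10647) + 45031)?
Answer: -81156/14471 ≈ -5.6082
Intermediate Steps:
(-38861 - 42295)/((-19913 - 1*10647) + 45031) = -81156/((-19913 - 10647) + 45031) = -81156/(-30560 + 45031) = -81156/14471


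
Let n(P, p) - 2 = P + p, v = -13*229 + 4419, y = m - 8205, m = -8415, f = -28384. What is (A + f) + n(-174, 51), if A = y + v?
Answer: -43683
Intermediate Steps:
y = -16620 (y = -8415 - 8205 = -16620)
v = 1442 (v = -2977 + 4419 = 1442)
n(P, p) = 2 + P + p (n(P, p) = 2 + (P + p) = 2 + P + p)
A = -15178 (A = -16620 + 1442 = -15178)
(A + f) + n(-174, 51) = (-15178 - 28384) + (2 - 174 + 51) = -43562 - 121 = -43683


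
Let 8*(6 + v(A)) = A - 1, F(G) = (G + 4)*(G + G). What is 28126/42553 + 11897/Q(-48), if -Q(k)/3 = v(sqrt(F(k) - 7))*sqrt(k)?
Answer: 4018/6079 + 11897*I*sqrt(12651)/8172 + 582953*I*sqrt(3)/8172 ≈ 0.66096 + 287.3*I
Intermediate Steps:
F(G) = 2*G*(4 + G) (F(G) = (4 + G)*(2*G) = 2*G*(4 + G))
v(A) = -49/8 + A/8 (v(A) = -6 + (A - 1)/8 = -6 + (-1 + A)/8 = -6 + (-1/8 + A/8) = -49/8 + A/8)
Q(k) = -3*sqrt(k)*(-49/8 + sqrt(-7 + 2*k*(4 + k))/8) (Q(k) = -3*(-49/8 + sqrt(2*k*(4 + k) - 7)/8)*sqrt(k) = -3*(-49/8 + sqrt(-7 + 2*k*(4 + k))/8)*sqrt(k) = -3*sqrt(k)*(-49/8 + sqrt(-7 + 2*k*(4 + k))/8))
28126/42553 + 11897/Q(-48) = 28126/42553 + 11897/((3*sqrt(-48)*(49 - sqrt(-7 + 2*(-48)*(4 - 48)))/8)) = 28126*(1/42553) + 11897/((3*(4*I*sqrt(3))*(49 - sqrt(-7 + 2*(-48)*(-44)))/8)) = 4018/6079 + 11897/((3*(4*I*sqrt(3))*(49 - sqrt(-7 + 4224))/8)) = 4018/6079 + 11897/((3*(4*I*sqrt(3))*(49 - sqrt(4217))/8)) = 4018/6079 + 11897/((3*I*sqrt(3)*(49 - sqrt(4217))/2)) = 4018/6079 + 11897*(-2*I*sqrt(3)/(9*(49 - sqrt(4217)))) = 4018/6079 - 23794*I*sqrt(3)/(9*(49 - sqrt(4217)))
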